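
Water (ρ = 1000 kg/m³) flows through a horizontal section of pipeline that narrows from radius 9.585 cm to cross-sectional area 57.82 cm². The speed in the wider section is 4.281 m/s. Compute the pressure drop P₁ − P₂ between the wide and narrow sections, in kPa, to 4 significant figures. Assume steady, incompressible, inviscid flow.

By continuity, v₂ = v₁·A₁/A₂ = 4.281·(288.6/57.82) = 21.37 m/s.
With no height change, Bernoulli's equation is P₁ + ½ρv₁² = P₂ + ½ρv₂².
P₁ − P₂ = ½·1000·(21.37² − 4.281²) = ½·1000·438.3 = 219200 Pa.

ΔP ≈ 219.2 kPa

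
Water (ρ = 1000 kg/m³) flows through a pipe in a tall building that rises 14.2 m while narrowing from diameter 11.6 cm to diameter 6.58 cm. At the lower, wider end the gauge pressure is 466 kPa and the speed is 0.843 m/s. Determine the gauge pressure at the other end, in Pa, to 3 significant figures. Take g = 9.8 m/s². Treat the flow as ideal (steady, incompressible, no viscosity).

P₂ ≈ 324000 Pa

The volume flow rate is constant, so v₂ = (A₁/A₂)v₁ = (106/34.0)·0.843 = 2.62 m/s.
Energy conservation along the streamline gives P₂ = P₁ − ½ρ(v₂² − v₁²) − ρg(h₂ − h₁).
P₂ = 466000 + ½·1000·(0.843² − 2.62²) − 1000·9.8·(+14.2) = 466000 + (-3080) − (139000) = 324000 Pa.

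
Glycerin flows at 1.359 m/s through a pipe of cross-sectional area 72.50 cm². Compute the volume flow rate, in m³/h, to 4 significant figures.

Q ≈ 35.47 m³/h

Q = A·v = 0.007250 m² × 1.359 m/s = 0.009853 m³/s.
Converting: 0.009853 m³/s × 3600 = 35.47 m³/h.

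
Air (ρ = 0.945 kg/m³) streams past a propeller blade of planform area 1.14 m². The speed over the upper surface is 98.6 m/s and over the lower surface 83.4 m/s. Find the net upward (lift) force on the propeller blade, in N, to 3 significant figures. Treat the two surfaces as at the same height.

The faster flow above has the lower pressure; Bernoulli (same height) gives ΔP = ½ρ(v_up² − v_low²).
ΔP = ½·0.945·(98.6² − 83.4²) = 1310 Pa.
Lift = ΔP · A = 1310 × 1.14 = 1490 N.

1490 N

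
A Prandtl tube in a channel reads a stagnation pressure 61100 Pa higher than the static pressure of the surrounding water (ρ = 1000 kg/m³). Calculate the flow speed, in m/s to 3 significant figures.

Bernoulli between the free stream and the stagnation point: ½ρv² = P_stag − P_static.
v = √(2ΔP/ρ) = √(2·61100/1000) = 11.1 m/s.

v ≈ 11.1 m/s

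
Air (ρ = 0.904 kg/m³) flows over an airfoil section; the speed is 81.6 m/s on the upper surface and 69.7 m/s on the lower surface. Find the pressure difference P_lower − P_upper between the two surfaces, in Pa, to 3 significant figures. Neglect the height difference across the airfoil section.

ΔP = 814 Pa

The pressure is lower where the speed is higher: ΔP = ½ρ(v_up² − v_low²).
ΔP = ½·0.904·(81.6² − 69.7²) = 814 Pa.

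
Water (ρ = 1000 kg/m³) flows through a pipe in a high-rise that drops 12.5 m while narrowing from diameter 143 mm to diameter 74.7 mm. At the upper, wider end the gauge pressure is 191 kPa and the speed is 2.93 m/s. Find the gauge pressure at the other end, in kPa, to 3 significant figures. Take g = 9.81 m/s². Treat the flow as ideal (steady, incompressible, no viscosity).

Continuity gives A₁v₁ = A₂v₂, so v₂ = (161 cm²)/(43.8 cm²) × 2.93 m/s = 10.7 m/s.
Applying Bernoulli between the two ends and solving for P₂: P₂ = P₁ + ½ρ(v₁² − v₂²) − ρgΔh.
P₂ = 191000 + ½·1000·(2.93² − 10.7²) − 1000·9.81·(−12.5) = 191000 + (-53400) − (-123000) = 260000 Pa.

P₂ ≈ 260 kPa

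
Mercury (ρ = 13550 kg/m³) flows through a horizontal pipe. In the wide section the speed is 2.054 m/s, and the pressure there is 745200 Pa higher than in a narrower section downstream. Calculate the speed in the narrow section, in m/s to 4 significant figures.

v₂ ≈ 10.69 m/s

Along the level pipe P + ½ρv² is conserved, hence v₂² = v₁² + 2(P₁ − P₂)/ρ.
v₂ = √(2.054² + 2·745200/13550) = √(4.219 + 110.0) = 10.69 m/s.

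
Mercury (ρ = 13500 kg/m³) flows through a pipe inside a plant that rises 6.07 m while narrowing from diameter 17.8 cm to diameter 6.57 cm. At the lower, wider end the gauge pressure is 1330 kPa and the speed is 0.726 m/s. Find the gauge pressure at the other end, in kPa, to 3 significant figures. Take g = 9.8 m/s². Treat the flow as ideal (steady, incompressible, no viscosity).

P₂ = 339 kPa

Continuity gives A₁v₁ = A₂v₂, so v₂ = (249 cm²)/(33.9 cm²) × 0.726 m/s = 5.33 m/s.
Energy conservation along the streamline gives P₂ = P₁ − ½ρ(v₂² − v₁²) − ρg(h₂ − h₁).
P₂ = 1330000 + ½·13500·(0.726² − 5.33²) − 13500·9.8·(+6.07) = 1330000 + (-188000) − (803000) = 339000 Pa.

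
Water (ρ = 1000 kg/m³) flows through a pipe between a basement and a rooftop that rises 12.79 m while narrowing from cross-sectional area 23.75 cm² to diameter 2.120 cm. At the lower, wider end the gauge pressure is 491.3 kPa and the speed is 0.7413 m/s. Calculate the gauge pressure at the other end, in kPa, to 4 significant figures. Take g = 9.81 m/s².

P₂ ≈ 353.7 kPa

By continuity, v₂ = v₁·A₁/A₂ = 0.7413·(23.75/3.530) = 4.988 m/s.
Bernoulli: P₁ + ½ρv₁² + ρg h₁ = P₂ + ½ρv₂² + ρg h₂, so P₂ = P₁ + ½ρ(v₁² − v₂²) − ρg(h₂ − h₁).
P₂ = 491300 + ½·1000·(0.7413² − 4.988²) − 1000·9.81·(+12.79) = 491300 + (-12160) − (125500) = 353700 Pa.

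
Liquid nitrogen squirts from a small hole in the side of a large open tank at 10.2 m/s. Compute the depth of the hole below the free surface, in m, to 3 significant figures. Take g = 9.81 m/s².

Inverting v = √(2gh) gives h = v² / 2g.
h = 10.2²/(2·9.81) = 104/19.62 = 5.30 m.

5.30 m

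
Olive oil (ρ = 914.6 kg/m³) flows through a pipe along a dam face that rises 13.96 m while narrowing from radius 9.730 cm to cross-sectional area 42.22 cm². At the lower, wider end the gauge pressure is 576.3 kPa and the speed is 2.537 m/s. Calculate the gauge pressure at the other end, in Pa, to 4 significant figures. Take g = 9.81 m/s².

By continuity, v₂ = v₁·A₁/A₂ = 2.537·(297.4/42.22) = 17.87 m/s.
Applying Bernoulli between the two ends and solving for P₂: P₂ = P₁ + ½ρ(v₁² − v₂²) − ρgΔh.
P₂ = 576300 + ½·914.6·(2.537² − 17.87²) − 914.6·9.81·(+13.96) = 576300 + (-143100) − (125300) = 307900 Pa.

P₂ ≈ 307900 Pa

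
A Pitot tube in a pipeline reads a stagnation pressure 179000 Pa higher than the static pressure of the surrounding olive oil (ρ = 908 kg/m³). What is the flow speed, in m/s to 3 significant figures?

At the stagnation point the flow is brought to rest, so Bernoulli gives P_stag − P_static = ½ρv².
v = √(2ΔP/ρ) = √(2·179000/908) = 19.9 m/s.

v ≈ 19.9 m/s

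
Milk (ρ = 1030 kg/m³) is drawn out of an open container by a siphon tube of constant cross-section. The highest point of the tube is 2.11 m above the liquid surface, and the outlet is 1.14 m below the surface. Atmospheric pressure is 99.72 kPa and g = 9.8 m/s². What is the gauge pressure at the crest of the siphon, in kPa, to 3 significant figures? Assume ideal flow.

From the surface to the outlet (both open to atmosphere, surface at rest): v = √(2g·h_out) = √(2·9.8·1.14) = 4.73 m/s.
With constant cross-section the crest speed equals v; applying Bernoulli from the surface up to the crest, P_top = P_atm − ½ρv² − ρg·h_top.
P_top = 99720 − ½·1030·4.73² − 1030·9.8·2.11 = 66900 Pa. So P_gauge = P_top − P_atm = -32800 Pa.

P_gauge = -32.8 kPa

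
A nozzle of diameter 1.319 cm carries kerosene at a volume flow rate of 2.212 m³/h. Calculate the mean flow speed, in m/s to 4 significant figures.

v ≈ 4.497 m/s

Q = 2.212 m³/h = 0.0006144 m³/s.
v = Q/A = 0.0006144 / 0.0001366 = 4.497 m/s.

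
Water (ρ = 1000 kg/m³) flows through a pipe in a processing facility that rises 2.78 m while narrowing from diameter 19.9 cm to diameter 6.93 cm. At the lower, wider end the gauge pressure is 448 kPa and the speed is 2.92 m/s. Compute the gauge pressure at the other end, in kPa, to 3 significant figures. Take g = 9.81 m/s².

Continuity gives A₁v₁ = A₂v₂, so v₂ = (311 cm²)/(37.7 cm²) × 2.92 m/s = 24.1 m/s.
Energy conservation along the streamline gives P₂ = P₁ − ½ρ(v₂² − v₁²) − ρg(h₂ − h₁).
P₂ = 448000 + ½·1000·(2.92² − 24.1²) − 1000·9.81·(+2.78) = 448000 + (-286000) − (27300) = 135000 Pa.

135 kPa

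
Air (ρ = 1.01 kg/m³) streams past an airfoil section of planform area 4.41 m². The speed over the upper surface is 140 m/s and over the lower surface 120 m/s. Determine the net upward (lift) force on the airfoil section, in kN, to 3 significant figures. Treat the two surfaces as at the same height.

F ≈ 11.6 kN

With equal heights on the two surfaces, Bernoulli gives P_lower − P_upper = ½ρ(v_upper² − v_lower²).
ΔP = ½·1.01·(140² − 120²) = 2630 Pa.
Lift = ΔP · A = 2630 × 4.41 = 11600 N.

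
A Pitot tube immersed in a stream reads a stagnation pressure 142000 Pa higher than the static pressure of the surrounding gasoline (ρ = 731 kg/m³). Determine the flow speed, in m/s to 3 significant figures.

The dynamic pressure equals the rise in static pressure at the stagnation point: ΔP = ½ρv².
v = √(2ΔP/ρ) = √(2·142000/731) = 19.7 m/s.

v ≈ 19.7 m/s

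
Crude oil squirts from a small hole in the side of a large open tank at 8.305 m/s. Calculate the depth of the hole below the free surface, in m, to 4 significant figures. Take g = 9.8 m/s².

h ≈ 3.519 m

Torricelli: v = √(2gh), so h = v²/(2g).
h = 8.305²/(2·9.8) = 68.97/19.60 = 3.519 m.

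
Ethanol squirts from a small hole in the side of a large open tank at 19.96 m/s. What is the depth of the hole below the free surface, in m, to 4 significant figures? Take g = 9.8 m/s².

h ≈ 20.33 m

For a small hole in a large open tank, ½v² = gh, giving h = v²/(2g).
h = 19.96²/(2·9.8) = 398.4/19.60 = 20.33 m.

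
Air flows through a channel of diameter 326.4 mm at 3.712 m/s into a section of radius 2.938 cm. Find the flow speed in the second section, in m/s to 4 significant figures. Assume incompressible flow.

By continuity, v₂ = v₁·A₁/A₂ = 3.712·(836.7/27.12) = 114.5 m/s.

114.5 m/s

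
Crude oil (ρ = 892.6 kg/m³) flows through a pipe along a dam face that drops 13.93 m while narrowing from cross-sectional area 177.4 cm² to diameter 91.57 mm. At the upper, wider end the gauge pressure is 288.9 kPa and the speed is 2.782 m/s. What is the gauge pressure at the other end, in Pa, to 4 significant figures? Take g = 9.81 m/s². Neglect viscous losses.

Continuity gives A₁v₁ = A₂v₂, so v₂ = (177.4 cm²)/(65.86 cm²) × 2.782 m/s = 7.494 m/s.
Applying Bernoulli between the two ends and solving for P₂: P₂ = P₁ + ½ρ(v₁² − v₂²) − ρgΔh.
P₂ = 288900 + ½·892.6·(2.782² − 7.494²) − 892.6·9.81·(−13.93) = 288900 + (-21610) − (-122000) = 389300 Pa.

P₂ = 389300 Pa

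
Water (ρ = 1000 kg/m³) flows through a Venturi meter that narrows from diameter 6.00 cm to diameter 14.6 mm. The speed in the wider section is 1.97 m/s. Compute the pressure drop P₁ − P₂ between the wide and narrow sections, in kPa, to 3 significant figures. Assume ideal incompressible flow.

ΔP ≈ 552 kPa

Mass conservation (A₁v₁ = A₂v₂) gives v₂ = 1.97 × 28.3/1.67 = 33.3 m/s.
Along the horizontal streamline, P + ½ρv² is constant.
P₁ − P₂ = ½·1000·(33.3² − 1.97²) = ½·1000·1100 = 552000 Pa.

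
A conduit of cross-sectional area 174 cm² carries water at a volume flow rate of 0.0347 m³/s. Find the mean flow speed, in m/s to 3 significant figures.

v ≈ 1.99 m/s

Q = 0.0347 m³/s = 0.0347 m³/s.
v = Q/A = 0.0347 / 0.0174 = 1.99 m/s.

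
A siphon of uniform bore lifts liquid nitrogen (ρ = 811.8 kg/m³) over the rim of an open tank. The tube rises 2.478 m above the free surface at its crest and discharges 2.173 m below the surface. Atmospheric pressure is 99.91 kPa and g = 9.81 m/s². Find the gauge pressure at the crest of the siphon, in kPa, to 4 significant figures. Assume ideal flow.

-37.04 kPa

The outlet speed comes from Torricelli: v = √(2g·2.173) = 6.529 m/s.
Continuity keeps v the same throughout the tube; from surface to crest, P_atm + 0 = P_top + ½ρv² + ρg·h_top.
P_top = 99910 − ½·811.8·6.529² − 811.8·9.81·2.478 = 62870 Pa. So P_gauge = P_top − P_atm = -37040 Pa.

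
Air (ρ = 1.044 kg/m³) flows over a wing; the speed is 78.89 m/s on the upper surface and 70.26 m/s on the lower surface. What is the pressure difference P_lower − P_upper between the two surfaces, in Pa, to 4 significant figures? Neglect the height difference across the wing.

ΔP ≈ 671.9 Pa

The pressure is lower where the speed is higher: ΔP = ½ρ(v_up² − v_low²).
ΔP = ½·1.044·(78.89² − 70.26²) = 671.9 Pa.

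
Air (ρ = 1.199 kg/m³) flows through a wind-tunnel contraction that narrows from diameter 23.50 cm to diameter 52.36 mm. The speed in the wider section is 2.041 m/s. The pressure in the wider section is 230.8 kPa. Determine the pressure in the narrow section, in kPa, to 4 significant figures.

By continuity, v₂ = v₁·A₁/A₂ = 2.041·(433.7/21.53) = 41.11 m/s.
Along the horizontal streamline, P + ½ρv² is constant.
P₂ = P₁ − ½ρ(v₂² − v₁²) = 230800 − ½·1.199·(41.11² − 2.041²) = 230800 − 1011 = 229800 Pa.

P₂ = 229.8 kPa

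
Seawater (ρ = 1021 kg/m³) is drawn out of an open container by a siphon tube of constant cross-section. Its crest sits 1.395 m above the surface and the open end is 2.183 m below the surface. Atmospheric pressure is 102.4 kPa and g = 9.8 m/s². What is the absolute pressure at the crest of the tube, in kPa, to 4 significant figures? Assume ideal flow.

The outlet speed comes from Torricelli: v = √(2g·2.183) = 6.541 m/s.
With constant cross-section the crest speed equals v; applying Bernoulli from the surface up to the crest, P_top = P_atm − ½ρv² − ρg·h_top.
P_top = 102400 − ½·1021·6.541² − 1021·9.8·1.395 = 66600 Pa.

P_top ≈ 66.60 kPa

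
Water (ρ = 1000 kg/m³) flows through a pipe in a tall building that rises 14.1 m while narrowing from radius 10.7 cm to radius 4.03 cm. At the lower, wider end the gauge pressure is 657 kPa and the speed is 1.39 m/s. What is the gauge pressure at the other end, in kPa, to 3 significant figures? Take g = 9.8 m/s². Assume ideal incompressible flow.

Continuity gives A₁v₁ = A₂v₂, so v₂ = (360 cm²)/(51.0 cm²) × 1.39 m/s = 9.80 m/s.
Applying Bernoulli between the two ends and solving for P₂: P₂ = P₁ + ½ρ(v₁² − v₂²) − ρgΔh.
P₂ = 657000 + ½·1000·(1.39² − 9.80²) − 1000·9.8·(+14.1) = 657000 + (-47000) − (138000) = 472000 Pa.

472 kPa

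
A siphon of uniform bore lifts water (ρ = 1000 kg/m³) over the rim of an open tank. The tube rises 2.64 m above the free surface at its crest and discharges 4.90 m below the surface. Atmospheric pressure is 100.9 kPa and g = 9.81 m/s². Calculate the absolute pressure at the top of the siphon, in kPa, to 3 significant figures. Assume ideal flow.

Bernoulli surface→outlet gives ½v² = g·h_out, so v = √(2·9.81·4.90) = 9.80 m/s.
With constant cross-section the crest speed equals v; applying Bernoulli from the surface up to the crest, P_top = P_atm − ½ρv² − ρg·h_top.
P_top = 100900 − ½·1000·9.80² − 1000·9.81·2.64 = 26900 Pa.

P_top ≈ 26.9 kPa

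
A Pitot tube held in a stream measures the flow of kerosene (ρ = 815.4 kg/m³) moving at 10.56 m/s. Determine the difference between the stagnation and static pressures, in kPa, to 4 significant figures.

45.46 kPa

Bernoulli between the free stream and the stagnation point: ½ρv² = P_stag − P_static.
ΔP = ½·815.4·10.56² = 45460 Pa.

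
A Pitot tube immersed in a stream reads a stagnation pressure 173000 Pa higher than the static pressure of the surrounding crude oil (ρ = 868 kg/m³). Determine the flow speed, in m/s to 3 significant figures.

v ≈ 20.0 m/s

At the stagnation point the flow is brought to rest, so Bernoulli gives P_stag − P_static = ½ρv².
v = √(2ΔP/ρ) = √(2·173000/868) = 20.0 m/s.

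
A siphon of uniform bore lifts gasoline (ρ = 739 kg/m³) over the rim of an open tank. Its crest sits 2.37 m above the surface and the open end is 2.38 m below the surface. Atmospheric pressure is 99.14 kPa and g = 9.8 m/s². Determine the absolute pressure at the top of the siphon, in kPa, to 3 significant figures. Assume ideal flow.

P_top ≈ 64.7 kPa

The outlet speed comes from Torricelli: v = √(2g·2.38) = 6.83 m/s.
The bore is uniform, so the speed at the crest is the same v. Bernoulli surface→crest: P_atm = P_top + ½ρv² + ρg·h_top.
P_top = 99140 − ½·739·6.83² − 739·9.8·2.37 = 64700 Pa.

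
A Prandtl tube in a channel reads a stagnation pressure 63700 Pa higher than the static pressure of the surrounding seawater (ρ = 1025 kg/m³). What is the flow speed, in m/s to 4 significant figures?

11.15 m/s

At the stagnation point the flow is brought to rest, so Bernoulli gives P_stag − P_static = ½ρv².
v = √(2ΔP/ρ) = √(2·63700/1025) = 11.15 m/s.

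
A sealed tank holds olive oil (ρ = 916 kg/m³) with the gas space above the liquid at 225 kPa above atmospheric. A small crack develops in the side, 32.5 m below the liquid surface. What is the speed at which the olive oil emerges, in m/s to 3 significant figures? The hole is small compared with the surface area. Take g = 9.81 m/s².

Take point 1 at the surface (v₁ ≈ 0) and point 2 at the hole (at atmospheric pressure). Bernoulli: P₁ + ρg h = P_atm + ½ρv₂².
With P₁ − P_atm = 225000 Pa, v₂ = √(2gh + 2ΔP/ρ) = √(2·9.81·32.5 + 2·225000/916) = 33.6 m/s.

v ≈ 33.6 m/s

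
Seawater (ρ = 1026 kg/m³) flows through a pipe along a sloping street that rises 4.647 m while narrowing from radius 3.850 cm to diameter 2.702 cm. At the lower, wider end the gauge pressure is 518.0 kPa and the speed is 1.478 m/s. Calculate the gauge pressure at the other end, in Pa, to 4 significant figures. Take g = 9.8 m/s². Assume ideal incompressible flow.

Continuity gives A₁v₁ = A₂v₂, so v₂ = (46.57 cm²)/(5.734 cm²) × 1.478 m/s = 12.00 m/s.
Bernoulli: P₁ + ½ρv₁² + ρg h₁ = P₂ + ½ρv₂² + ρg h₂, so P₂ = P₁ + ½ρ(v₁² − v₂²) − ρg(h₂ − h₁).
P₂ = 518000 + ½·1026·(1.478² − 12.00²) − 1026·9.8·(+4.647) = 518000 + (-72790) − (46720) = 398500 Pa.

398500 Pa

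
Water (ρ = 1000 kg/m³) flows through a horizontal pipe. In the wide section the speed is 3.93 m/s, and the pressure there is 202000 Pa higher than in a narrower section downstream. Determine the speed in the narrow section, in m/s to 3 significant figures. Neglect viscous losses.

v₂ ≈ 20.5 m/s

Horizontal Bernoulli: P₁ + ½ρv₁² = P₂ + ½ρv₂², so v₂² = v₁² + 2(P₁ − P₂)/ρ.
v₂ = √(3.93² + 2·202000/1000) = √(15.4 + 404) = 20.5 m/s.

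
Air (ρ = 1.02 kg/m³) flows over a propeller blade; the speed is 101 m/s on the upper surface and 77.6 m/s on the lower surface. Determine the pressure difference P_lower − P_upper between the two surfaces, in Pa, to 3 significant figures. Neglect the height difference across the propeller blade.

The pressure is lower where the speed is higher: ΔP = ½ρ(v_up² − v_low²).
ΔP = ½·1.02·(101² − 77.6²) = 2130 Pa.

ΔP = 2130 Pa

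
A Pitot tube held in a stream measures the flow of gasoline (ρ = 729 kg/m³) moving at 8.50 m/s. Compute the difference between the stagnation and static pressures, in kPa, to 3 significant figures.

At the stagnation point the flow is brought to rest, so Bernoulli gives P_stag − P_static = ½ρv².
ΔP = ½·729·8.50² = 26300 Pa.

ΔP ≈ 26.3 kPa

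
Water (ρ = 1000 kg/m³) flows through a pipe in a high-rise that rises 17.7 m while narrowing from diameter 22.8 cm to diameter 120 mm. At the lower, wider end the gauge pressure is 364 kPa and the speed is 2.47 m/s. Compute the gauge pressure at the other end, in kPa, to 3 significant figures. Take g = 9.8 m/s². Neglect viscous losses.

Continuity gives A₁v₁ = A₂v₂, so v₂ = (408 cm²)/(113 cm²) × 2.47 m/s = 8.92 m/s.
Bernoulli: P₁ + ½ρv₁² + ρg h₁ = P₂ + ½ρv₂² + ρg h₂, so P₂ = P₁ + ½ρ(v₁² − v₂²) − ρg(h₂ − h₁).
P₂ = 364000 + ½·1000·(2.47² − 8.92²) − 1000·9.8·(+17.7) = 364000 + (-36700) − (173000) = 154000 Pa.

P₂ ≈ 154 kPa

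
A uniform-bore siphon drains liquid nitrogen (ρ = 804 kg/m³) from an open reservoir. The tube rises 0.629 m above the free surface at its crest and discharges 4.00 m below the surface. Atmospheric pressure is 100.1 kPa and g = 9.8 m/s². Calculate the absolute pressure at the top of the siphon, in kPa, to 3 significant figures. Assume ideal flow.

The outlet speed comes from Torricelli: v = √(2g·4.00) = 8.85 m/s.
The bore is uniform, so the speed at the crest is the same v. Bernoulli surface→crest: P_atm = P_top + ½ρv² + ρg·h_top.
P_top = 100100 − ½·804·8.85² − 804·9.8·0.629 = 63600 Pa.

P_top = 63.6 kPa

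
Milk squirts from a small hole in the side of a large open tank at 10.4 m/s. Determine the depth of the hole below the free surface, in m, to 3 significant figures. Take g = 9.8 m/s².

5.52 m

For a small hole in a large open tank, ½v² = gh, giving h = v²/(2g).
h = 10.4²/(2·9.8) = 108/19.60 = 5.52 m.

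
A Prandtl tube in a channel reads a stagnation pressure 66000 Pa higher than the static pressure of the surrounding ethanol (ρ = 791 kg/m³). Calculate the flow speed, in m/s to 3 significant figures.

v ≈ 12.9 m/s

At the stagnation point the flow is brought to rest, so Bernoulli gives P_stag − P_static = ½ρv².
v = √(2ΔP/ρ) = √(2·66000/791) = 12.9 m/s.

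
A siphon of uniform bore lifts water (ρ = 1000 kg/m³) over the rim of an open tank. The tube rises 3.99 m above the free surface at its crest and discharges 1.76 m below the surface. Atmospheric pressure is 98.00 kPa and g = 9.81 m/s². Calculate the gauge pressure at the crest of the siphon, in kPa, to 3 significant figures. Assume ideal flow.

The outlet speed comes from Torricelli: v = √(2g·1.76) = 5.88 m/s.
With constant cross-section the crest speed equals v; applying Bernoulli from the surface up to the crest, P_top = P_atm − ½ρv² − ρg·h_top.
P_top = 98000 − ½·1000·5.88² − 1000·9.81·3.99 = 41600 Pa. So P_gauge = P_top − P_atm = -56400 Pa.

P_gauge ≈ -56.4 kPa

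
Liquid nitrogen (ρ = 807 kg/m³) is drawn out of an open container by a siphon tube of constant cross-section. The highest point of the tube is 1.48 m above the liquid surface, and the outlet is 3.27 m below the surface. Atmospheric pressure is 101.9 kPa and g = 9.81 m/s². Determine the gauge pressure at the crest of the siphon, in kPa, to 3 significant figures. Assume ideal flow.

Bernoulli surface→outlet gives ½v² = g·h_out, so v = √(2·9.81·3.27) = 8.01 m/s.
With constant cross-section the crest speed equals v; applying Bernoulli from the surface up to the crest, P_top = P_atm − ½ρv² − ρg·h_top.
P_top = 101900 − ½·807·8.01² − 807·9.81·1.48 = 64300 Pa. So P_gauge = P_top − P_atm = -37600 Pa.

P_gauge = -37.6 kPa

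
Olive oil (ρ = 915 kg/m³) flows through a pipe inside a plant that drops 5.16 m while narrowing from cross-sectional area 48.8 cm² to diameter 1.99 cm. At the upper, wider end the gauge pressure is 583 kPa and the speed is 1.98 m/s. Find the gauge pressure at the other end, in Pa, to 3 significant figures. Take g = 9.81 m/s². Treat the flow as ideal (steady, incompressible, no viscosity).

Mass conservation (A₁v₁ = A₂v₂) gives v₂ = 1.98 × 48.8/3.11 = 31.1 m/s.
Applying Bernoulli between the two ends and solving for P₂: P₂ = P₁ + ½ρ(v₁² − v₂²) − ρgΔh.
P₂ = 583000 + ½·915·(1.98² − 31.1²) − 915·9.81·(−5.16) = 583000 + (-440000) − (-46300) = 190000 Pa.

190000 Pa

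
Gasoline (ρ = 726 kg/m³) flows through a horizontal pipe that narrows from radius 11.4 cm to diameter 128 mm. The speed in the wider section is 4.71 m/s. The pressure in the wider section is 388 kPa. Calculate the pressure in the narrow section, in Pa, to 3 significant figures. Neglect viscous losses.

315000 Pa

Mass conservation (A₁v₁ = A₂v₂) gives v₂ = 4.71 × 408/129 = 14.9 m/s.
Along the horizontal streamline, P + ½ρv² is constant.
P₂ = P₁ − ½ρ(v₂² − v₁²) = 388000 − ½·726·(14.9² − 4.71²) = 388000 − 73000 = 315000 Pa.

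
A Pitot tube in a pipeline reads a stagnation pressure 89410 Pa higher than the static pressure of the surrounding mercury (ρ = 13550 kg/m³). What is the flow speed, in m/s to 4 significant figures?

v ≈ 3.633 m/s

The dynamic pressure equals the rise in static pressure at the stagnation point: ΔP = ½ρv².
v = √(2ΔP/ρ) = √(2·89410/13550) = 3.633 m/s.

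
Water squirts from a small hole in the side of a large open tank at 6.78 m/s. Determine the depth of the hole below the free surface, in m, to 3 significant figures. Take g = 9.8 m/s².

Torricelli: v = √(2gh), so h = v²/(2g).
h = 6.78²/(2·9.8) = 46.0/19.60 = 2.35 m.

h = 2.35 m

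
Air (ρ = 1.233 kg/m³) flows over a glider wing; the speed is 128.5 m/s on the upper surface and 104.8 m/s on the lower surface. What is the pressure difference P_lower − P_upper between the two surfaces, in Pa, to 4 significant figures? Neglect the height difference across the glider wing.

3409 Pa

The pressure is lower where the speed is higher: ΔP = ½ρ(v_up² − v_low²).
ΔP = ½·1.233·(128.5² − 104.8²) = 3409 Pa.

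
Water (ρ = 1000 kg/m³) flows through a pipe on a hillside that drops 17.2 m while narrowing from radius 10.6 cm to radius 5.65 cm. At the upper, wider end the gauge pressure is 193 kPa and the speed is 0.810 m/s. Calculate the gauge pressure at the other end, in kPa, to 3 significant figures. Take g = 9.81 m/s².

P₂ ≈ 358 kPa

Continuity gives A₁v₁ = A₂v₂, so v₂ = (353 cm²)/(100 cm²) × 0.810 m/s = 2.85 m/s.
Energy conservation along the streamline gives P₂ = P₁ − ½ρ(v₂² − v₁²) − ρg(h₂ − h₁).
P₂ = 193000 + ½·1000·(0.810² − 2.85²) − 1000·9.81·(−17.2) = 193000 + (-3740) − (-169000) = 358000 Pa.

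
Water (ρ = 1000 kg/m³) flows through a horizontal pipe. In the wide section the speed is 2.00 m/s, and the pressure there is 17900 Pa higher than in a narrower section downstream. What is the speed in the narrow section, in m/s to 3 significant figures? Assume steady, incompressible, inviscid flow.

6.31 m/s

With h₁ = h₂, rearranging Bernoulli gives v₂ = √(v₁² + 2ΔP/ρ).
v₂ = √(2.00² + 2·17900/1000) = √(4.00 + 35.8) = 6.31 m/s.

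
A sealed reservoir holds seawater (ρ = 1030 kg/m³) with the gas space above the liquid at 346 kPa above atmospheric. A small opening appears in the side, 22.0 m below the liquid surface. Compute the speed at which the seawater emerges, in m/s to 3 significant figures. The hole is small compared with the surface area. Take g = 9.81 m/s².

Take point 1 at the surface (v₁ ≈ 0) and point 2 at the hole (at atmospheric pressure). Bernoulli: P₁ + ρg h = P_atm + ½ρv₂².
With P₁ − P_atm = 346000 Pa, v₂ = √(2gh + 2ΔP/ρ) = √(2·9.81·22.0 + 2·346000/1030) = 33.2 m/s.

v ≈ 33.2 m/s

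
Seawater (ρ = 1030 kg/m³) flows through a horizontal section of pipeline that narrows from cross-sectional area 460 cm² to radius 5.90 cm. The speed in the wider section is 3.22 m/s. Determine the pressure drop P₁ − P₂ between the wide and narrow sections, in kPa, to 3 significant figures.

ΔP ≈ 89.1 kPa

By continuity, v₂ = v₁·A₁/A₂ = 3.22·(460/109) = 13.5 m/s.
With no height change, Bernoulli's equation is P₁ + ½ρv₁² = P₂ + ½ρv₂².
P₁ − P₂ = ½·1030·(13.5² − 3.22²) = ½·1030·173 = 89100 Pa.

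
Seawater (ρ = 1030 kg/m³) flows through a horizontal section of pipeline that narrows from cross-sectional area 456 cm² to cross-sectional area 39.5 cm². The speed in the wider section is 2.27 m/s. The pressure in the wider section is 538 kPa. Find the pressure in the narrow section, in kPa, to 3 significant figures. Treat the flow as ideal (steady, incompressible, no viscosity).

P₂ = 187 kPa

By continuity, v₂ = v₁·A₁/A₂ = 2.27·(456/39.5) = 26.2 m/s.
The pipe is horizontal, so Bernoulli reduces to P₁ + ½ρv₁² = P₂ + ½ρv₂².
P₂ = P₁ − ½ρ(v₂² − v₁²) = 538000 − ½·1030·(26.2² − 2.27²) = 538000 − 351000 = 187000 Pa.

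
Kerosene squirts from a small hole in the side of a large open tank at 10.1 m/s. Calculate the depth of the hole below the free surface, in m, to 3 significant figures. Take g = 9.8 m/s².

5.20 m

Torricelli: v = √(2gh), so h = v²/(2g).
h = 10.1²/(2·9.8) = 102/19.60 = 5.20 m.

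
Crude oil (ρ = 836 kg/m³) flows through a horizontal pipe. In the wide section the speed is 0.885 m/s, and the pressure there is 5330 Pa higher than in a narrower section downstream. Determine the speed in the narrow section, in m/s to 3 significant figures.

With h₁ = h₂, rearranging Bernoulli gives v₂ = √(v₁² + 2ΔP/ρ).
v₂ = √(0.885² + 2·5330/836) = √(0.783 + 12.8) = 3.68 m/s.

v₂ ≈ 3.68 m/s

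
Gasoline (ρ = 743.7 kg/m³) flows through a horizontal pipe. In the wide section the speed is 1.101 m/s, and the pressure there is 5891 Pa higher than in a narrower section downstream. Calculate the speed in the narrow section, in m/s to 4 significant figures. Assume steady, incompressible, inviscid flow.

v₂ ≈ 4.130 m/s

With h₁ = h₂, rearranging Bernoulli gives v₂ = √(v₁² + 2ΔP/ρ).
v₂ = √(1.101² + 2·5891/743.7) = √(1.212 + 15.84) = 4.130 m/s.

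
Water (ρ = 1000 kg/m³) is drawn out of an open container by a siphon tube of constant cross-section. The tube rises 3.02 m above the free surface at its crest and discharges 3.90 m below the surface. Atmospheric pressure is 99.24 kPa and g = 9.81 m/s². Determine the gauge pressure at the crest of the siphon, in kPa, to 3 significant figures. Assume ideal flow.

P_gauge ≈ -67.9 kPa

From the surface to the outlet (both open to atmosphere, surface at rest): v = √(2g·h_out) = √(2·9.81·3.90) = 8.75 m/s.
With constant cross-section the crest speed equals v; applying Bernoulli from the surface up to the crest, P_top = P_atm − ½ρv² − ρg·h_top.
P_top = 99240 − ½·1000·8.75² − 1000·9.81·3.02 = 31400 Pa. So P_gauge = P_top − P_atm = -67900 Pa.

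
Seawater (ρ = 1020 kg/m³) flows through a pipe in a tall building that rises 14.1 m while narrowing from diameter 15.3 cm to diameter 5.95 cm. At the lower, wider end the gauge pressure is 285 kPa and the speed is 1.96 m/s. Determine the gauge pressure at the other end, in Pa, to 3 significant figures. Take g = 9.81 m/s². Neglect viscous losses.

P₂ = 60200 Pa

Continuity gives A₁v₁ = A₂v₂, so v₂ = (184 cm²)/(27.8 cm²) × 1.96 m/s = 13.0 m/s.
Energy conservation along the streamline gives P₂ = P₁ − ½ρ(v₂² − v₁²) − ρg(h₂ − h₁).
P₂ = 285000 + ½·1020·(1.96² − 13.0²) − 1020·9.81·(+14.1) = 285000 + (-83700) − (141000) = 60200 Pa.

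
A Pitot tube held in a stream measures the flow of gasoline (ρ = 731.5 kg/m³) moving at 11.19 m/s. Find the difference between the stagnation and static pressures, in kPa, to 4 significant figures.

ΔP = 45.80 kPa

At the stagnation point the flow is brought to rest, so Bernoulli gives P_stag − P_static = ½ρv².
ΔP = ½·731.5·11.19² = 45800 Pa.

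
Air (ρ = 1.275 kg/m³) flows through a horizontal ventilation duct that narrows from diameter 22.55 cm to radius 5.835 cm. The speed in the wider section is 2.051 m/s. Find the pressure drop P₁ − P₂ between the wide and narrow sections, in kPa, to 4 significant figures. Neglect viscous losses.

Mass conservation (A₁v₁ = A₂v₂) gives v₂ = 2.051 × 399.4/107.0 = 7.658 m/s.
With no height change, Bernoulli's equation is P₁ + ½ρv₁² = P₂ + ½ρv₂².
P₁ − P₂ = ½·1.275·(7.658² − 2.051²) = ½·1.275·54.44 = 34.70 Pa.

ΔP ≈ 0.03470 kPa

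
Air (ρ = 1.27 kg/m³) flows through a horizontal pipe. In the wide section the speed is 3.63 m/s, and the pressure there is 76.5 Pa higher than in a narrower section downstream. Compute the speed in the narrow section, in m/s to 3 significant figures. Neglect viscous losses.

v₂ ≈ 11.6 m/s

Along the level pipe P + ½ρv² is conserved, hence v₂² = v₁² + 2(P₁ − P₂)/ρ.
v₂ = √(3.63² + 2·76.5/1.27) = √(13.2 + 120) = 11.6 m/s.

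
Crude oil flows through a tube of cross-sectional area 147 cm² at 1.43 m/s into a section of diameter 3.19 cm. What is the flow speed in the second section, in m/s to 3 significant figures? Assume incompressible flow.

26.3 m/s

Mass conservation (A₁v₁ = A₂v₂) gives v₂ = 1.43 × 147/7.99 = 26.3 m/s.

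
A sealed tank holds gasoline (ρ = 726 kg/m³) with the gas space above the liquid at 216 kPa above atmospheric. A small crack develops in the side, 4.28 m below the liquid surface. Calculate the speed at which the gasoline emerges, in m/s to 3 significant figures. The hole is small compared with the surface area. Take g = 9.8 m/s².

Take point 1 at the surface (v₁ ≈ 0) and point 2 at the hole (at atmospheric pressure). Bernoulli: P₁ + ρg h = P_atm + ½ρv₂².
With P₁ − P_atm = 216000 Pa, v₂ = √(2gh + 2ΔP/ρ) = √(2·9.8·4.28 + 2·216000/726) = 26.1 m/s.

v ≈ 26.1 m/s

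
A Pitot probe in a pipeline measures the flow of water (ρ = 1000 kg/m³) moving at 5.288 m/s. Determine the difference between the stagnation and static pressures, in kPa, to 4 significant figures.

ΔP ≈ 13.98 kPa

The dynamic pressure equals the rise in static pressure at the stagnation point: ΔP = ½ρv².
ΔP = ½·1000·5.288² = 13980 Pa.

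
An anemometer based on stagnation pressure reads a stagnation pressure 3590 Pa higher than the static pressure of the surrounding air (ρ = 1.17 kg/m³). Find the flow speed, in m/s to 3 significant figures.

78.3 m/s

The dynamic pressure equals the rise in static pressure at the stagnation point: ΔP = ½ρv².
v = √(2ΔP/ρ) = √(2·3590/1.17) = 78.3 m/s.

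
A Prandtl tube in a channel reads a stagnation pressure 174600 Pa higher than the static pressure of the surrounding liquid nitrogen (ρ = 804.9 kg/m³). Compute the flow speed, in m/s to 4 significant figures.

Bernoulli between the free stream and the stagnation point: ½ρv² = P_stag − P_static.
v = √(2ΔP/ρ) = √(2·174600/804.9) = 20.83 m/s.

v = 20.83 m/s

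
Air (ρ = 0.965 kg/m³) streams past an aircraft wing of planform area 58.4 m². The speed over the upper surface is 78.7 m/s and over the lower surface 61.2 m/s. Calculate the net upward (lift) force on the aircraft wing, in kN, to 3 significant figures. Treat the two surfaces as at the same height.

F = 69.0 kN

From P + ½ρv² = const at equal height, P_low − P_up = ½ρ(v_up² − v_low²).
ΔP = ½·0.965·(78.7² − 61.2²) = 1180 Pa.
Lift = ΔP · A = 1180 × 58.4 = 69000 N.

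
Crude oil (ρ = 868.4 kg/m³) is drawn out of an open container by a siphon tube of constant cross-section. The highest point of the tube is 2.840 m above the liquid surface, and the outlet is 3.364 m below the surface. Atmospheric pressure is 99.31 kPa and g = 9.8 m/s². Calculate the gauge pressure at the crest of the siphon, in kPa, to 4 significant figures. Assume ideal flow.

From the surface to the outlet (both open to atmosphere, surface at rest): v = √(2g·h_out) = √(2·9.8·3.364) = 8.120 m/s.
The bore is uniform, so the speed at the crest is the same v. Bernoulli surface→crest: P_atm = P_top + ½ρv² + ρg·h_top.
P_top = 99310 − ½·868.4·8.120² − 868.4·9.8·2.840 = 46510 Pa. So P_gauge = P_top − P_atm = -52800 Pa.

P_gauge ≈ -52.80 kPa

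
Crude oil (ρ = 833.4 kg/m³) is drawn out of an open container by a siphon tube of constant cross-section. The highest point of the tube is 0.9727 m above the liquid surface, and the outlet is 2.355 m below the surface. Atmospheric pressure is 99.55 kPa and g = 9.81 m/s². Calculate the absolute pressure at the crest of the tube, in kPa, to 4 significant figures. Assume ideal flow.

72.34 kPa

The outlet speed comes from Torricelli: v = √(2g·2.355) = 6.797 m/s.
Continuity keeps v the same throughout the tube; from surface to crest, P_atm + 0 = P_top + ½ρv² + ρg·h_top.
P_top = 99550 − ½·833.4·6.797² − 833.4·9.81·0.9727 = 72340 Pa.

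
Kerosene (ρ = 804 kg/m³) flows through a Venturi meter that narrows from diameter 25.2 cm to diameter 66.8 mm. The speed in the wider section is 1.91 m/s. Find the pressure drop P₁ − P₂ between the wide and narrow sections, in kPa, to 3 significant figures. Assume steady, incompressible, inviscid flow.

Continuity gives A₁v₁ = A₂v₂, so v₂ = (499 cm²)/(35.0 cm²) × 1.91 m/s = 27.2 m/s.
Along the horizontal streamline, P + ½ρv² is constant.
P₁ − P₂ = ½·804·(27.2² − 1.91²) = ½·804·735 = 296000 Pa.

296 kPa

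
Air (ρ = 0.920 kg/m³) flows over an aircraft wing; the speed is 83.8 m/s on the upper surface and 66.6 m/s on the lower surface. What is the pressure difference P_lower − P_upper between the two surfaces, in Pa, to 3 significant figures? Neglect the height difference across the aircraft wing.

ΔP = 1190 Pa

Bernoulli (same height): P_lower − P_upper = ½ρ(v_upper² − v_lower²).
ΔP = ½·0.920·(83.8² − 66.6²) = 1190 Pa.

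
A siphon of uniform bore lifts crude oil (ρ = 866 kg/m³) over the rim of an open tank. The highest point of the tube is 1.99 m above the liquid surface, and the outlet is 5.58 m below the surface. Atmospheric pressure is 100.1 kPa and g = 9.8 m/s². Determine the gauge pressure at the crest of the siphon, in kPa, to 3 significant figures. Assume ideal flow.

The outlet speed comes from Torricelli: v = √(2g·5.58) = 10.5 m/s.
The bore is uniform, so the speed at the crest is the same v. Bernoulli surface→crest: P_atm = P_top + ½ρv² + ρg·h_top.
P_top = 100100 − ½·866·10.5² − 866·9.8·1.99 = 35900 Pa. So P_gauge = P_top − P_atm = -64200 Pa.

P_gauge ≈ -64.2 kPa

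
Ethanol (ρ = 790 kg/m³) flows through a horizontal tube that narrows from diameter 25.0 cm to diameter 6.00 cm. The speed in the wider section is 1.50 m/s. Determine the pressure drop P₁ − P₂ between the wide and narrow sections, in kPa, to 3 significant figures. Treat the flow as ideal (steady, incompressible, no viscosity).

The volume flow rate is constant, so v₂ = (A₁/A₂)v₁ = (491/28.3)·1.50 = 26.0 m/s.
With no height change, Bernoulli's equation is P₁ + ½ρv₁² = P₂ + ½ρv₂².
P₁ − P₂ = ½·790·(26.0² − 1.50²) = ½·790·676 = 267000 Pa.

ΔP ≈ 267 kPa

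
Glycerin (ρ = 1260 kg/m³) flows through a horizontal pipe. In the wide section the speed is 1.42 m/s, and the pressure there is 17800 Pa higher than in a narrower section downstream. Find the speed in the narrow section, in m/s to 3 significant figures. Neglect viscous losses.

v₂ = 5.50 m/s

Horizontal Bernoulli: P₁ + ½ρv₁² = P₂ + ½ρv₂², so v₂² = v₁² + 2(P₁ − P₂)/ρ.
v₂ = √(1.42² + 2·17800/1260) = √(2.02 + 28.3) = 5.50 m/s.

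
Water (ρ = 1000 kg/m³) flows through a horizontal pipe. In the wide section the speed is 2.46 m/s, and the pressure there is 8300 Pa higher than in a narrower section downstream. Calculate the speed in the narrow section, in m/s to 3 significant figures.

4.76 m/s

Along the level pipe P + ½ρv² is conserved, hence v₂² = v₁² + 2(P₁ − P₂)/ρ.
v₂ = √(2.46² + 2·8300/1000) = √(6.05 + 16.6) = 4.76 m/s.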